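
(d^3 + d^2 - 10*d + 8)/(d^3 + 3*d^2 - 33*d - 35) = (d^3 + d^2 - 10*d + 8)/(d^3 + 3*d^2 - 33*d - 35)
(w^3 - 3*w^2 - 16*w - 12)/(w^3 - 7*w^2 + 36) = (w + 1)/(w - 3)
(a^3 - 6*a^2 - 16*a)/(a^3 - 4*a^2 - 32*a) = (a + 2)/(a + 4)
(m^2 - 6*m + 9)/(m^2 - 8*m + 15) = (m - 3)/(m - 5)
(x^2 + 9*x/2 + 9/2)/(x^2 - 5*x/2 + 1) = (2*x^2 + 9*x + 9)/(2*x^2 - 5*x + 2)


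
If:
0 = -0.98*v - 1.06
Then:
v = -1.08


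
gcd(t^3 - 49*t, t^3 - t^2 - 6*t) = t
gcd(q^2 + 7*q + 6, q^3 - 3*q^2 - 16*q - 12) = q + 1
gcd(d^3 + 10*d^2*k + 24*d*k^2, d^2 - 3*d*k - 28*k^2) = d + 4*k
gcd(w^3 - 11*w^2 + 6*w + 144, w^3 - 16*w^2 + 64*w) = w - 8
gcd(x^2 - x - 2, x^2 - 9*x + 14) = x - 2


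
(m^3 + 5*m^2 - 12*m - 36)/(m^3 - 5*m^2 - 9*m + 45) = (m^2 + 8*m + 12)/(m^2 - 2*m - 15)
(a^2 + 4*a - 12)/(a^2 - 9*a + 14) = (a + 6)/(a - 7)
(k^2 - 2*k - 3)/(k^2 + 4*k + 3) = (k - 3)/(k + 3)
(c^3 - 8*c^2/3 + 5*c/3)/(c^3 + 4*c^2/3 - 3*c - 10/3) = c*(c - 1)/(c^2 + 3*c + 2)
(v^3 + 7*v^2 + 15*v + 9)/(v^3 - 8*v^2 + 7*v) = (v^3 + 7*v^2 + 15*v + 9)/(v*(v^2 - 8*v + 7))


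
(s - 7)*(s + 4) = s^2 - 3*s - 28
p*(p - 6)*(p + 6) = p^3 - 36*p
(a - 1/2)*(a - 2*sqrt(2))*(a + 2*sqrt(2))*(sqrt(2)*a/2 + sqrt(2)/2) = sqrt(2)*a^4/2 + sqrt(2)*a^3/4 - 17*sqrt(2)*a^2/4 - 2*sqrt(2)*a + 2*sqrt(2)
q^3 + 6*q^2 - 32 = (q - 2)*(q + 4)^2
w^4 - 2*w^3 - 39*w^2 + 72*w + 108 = (w - 6)*(w - 3)*(w + 1)*(w + 6)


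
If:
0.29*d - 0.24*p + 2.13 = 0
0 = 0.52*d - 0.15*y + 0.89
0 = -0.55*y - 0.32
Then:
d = -1.88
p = 6.60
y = -0.58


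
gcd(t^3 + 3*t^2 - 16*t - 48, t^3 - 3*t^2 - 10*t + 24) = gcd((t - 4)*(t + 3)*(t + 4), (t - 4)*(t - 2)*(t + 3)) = t^2 - t - 12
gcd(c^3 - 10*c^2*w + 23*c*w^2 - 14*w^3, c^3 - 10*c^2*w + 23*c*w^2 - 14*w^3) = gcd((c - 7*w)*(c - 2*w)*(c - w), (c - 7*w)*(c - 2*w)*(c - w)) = -c^3 + 10*c^2*w - 23*c*w^2 + 14*w^3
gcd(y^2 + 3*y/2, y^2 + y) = y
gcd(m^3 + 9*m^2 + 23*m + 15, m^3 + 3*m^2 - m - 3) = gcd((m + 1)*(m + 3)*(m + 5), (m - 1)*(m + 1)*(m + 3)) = m^2 + 4*m + 3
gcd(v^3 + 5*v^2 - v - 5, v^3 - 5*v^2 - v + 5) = v^2 - 1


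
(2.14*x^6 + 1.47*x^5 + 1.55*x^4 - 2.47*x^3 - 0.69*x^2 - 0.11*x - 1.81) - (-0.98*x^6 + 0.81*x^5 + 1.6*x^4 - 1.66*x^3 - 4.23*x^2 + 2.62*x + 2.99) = 3.12*x^6 + 0.66*x^5 - 0.05*x^4 - 0.81*x^3 + 3.54*x^2 - 2.73*x - 4.8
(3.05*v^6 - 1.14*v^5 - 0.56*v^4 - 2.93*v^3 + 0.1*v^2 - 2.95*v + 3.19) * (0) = 0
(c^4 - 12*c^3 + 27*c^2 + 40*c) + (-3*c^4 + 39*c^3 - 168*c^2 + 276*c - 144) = -2*c^4 + 27*c^3 - 141*c^2 + 316*c - 144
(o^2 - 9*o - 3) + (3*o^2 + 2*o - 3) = 4*o^2 - 7*o - 6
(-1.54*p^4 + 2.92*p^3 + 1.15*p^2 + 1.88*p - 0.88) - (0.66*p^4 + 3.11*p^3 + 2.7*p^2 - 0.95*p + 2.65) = -2.2*p^4 - 0.19*p^3 - 1.55*p^2 + 2.83*p - 3.53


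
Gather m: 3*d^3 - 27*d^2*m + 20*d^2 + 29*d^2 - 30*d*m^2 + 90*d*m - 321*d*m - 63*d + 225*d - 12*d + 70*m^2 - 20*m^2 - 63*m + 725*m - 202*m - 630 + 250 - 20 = 3*d^3 + 49*d^2 + 150*d + m^2*(50 - 30*d) + m*(-27*d^2 - 231*d + 460) - 400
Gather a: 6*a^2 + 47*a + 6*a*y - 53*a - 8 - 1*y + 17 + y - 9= 6*a^2 + a*(6*y - 6)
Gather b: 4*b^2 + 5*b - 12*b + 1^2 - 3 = 4*b^2 - 7*b - 2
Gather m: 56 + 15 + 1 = 72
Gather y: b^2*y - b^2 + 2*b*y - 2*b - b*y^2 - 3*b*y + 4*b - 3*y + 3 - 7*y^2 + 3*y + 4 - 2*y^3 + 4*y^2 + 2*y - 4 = -b^2 + 2*b - 2*y^3 + y^2*(-b - 3) + y*(b^2 - b + 2) + 3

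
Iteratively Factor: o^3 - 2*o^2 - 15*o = (o + 3)*(o^2 - 5*o) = (o - 5)*(o + 3)*(o)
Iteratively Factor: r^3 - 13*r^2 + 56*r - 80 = (r - 4)*(r^2 - 9*r + 20) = (r - 5)*(r - 4)*(r - 4)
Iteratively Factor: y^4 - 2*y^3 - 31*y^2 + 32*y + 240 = (y + 3)*(y^3 - 5*y^2 - 16*y + 80) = (y - 5)*(y + 3)*(y^2 - 16) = (y - 5)*(y - 4)*(y + 3)*(y + 4)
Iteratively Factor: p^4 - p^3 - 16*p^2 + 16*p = (p)*(p^3 - p^2 - 16*p + 16) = p*(p + 4)*(p^2 - 5*p + 4) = p*(p - 1)*(p + 4)*(p - 4)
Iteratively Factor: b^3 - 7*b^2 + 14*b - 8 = (b - 1)*(b^2 - 6*b + 8) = (b - 4)*(b - 1)*(b - 2)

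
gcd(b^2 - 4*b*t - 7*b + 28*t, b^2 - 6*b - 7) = b - 7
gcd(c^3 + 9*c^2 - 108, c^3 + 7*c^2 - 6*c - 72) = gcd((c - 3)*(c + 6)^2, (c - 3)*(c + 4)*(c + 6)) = c^2 + 3*c - 18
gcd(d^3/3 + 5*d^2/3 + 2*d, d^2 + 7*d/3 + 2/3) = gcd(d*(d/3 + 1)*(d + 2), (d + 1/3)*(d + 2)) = d + 2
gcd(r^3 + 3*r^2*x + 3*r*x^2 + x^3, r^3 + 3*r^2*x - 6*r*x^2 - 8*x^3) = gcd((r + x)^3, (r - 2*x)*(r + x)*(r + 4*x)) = r + x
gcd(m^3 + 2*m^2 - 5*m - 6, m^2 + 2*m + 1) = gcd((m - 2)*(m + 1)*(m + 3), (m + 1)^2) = m + 1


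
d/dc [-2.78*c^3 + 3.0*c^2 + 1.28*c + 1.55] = -8.34*c^2 + 6.0*c + 1.28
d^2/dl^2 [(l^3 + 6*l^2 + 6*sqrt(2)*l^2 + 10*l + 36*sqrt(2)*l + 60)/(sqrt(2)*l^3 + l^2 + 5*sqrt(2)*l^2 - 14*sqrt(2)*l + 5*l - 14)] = 2*(2*l^6 + 11*sqrt(2)*l^6 + 144*l^5 + 201*sqrt(2)*l^5 + 1560*l^4 + 1608*sqrt(2)*l^4 + 4636*sqrt(2)*l^3 + 8235*l^3 + 5640*sqrt(2)*l^2 + 12750*l^2 - 8172*l + 8112*sqrt(2)*l - 2464*sqrt(2) + 13624)/(2*sqrt(2)*l^9 + 6*l^8 + 30*sqrt(2)*l^8 + 90*l^7 + 69*sqrt(2)*l^7 - 545*sqrt(2)*l^6 + 199*l^6 - 1755*l^5 - 825*sqrt(2)*l^5 - 2739*l^4 + 4995*sqrt(2)*l^4 - 6874*sqrt(2)*l^3 + 17345*l^3 - 16926*l^2 + 8820*sqrt(2)*l^2 - 8232*sqrt(2)*l + 2940*l - 2744)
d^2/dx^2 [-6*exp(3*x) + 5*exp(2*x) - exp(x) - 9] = (-54*exp(2*x) + 20*exp(x) - 1)*exp(x)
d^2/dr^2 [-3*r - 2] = 0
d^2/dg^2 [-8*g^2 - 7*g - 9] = -16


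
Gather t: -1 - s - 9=-s - 10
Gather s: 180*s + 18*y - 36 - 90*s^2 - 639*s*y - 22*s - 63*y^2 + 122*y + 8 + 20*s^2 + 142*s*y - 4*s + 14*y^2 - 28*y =-70*s^2 + s*(154 - 497*y) - 49*y^2 + 112*y - 28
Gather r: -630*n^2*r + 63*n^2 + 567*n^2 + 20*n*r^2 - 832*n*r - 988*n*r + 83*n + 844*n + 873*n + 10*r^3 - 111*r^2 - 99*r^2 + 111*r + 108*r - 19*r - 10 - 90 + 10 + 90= 630*n^2 + 1800*n + 10*r^3 + r^2*(20*n - 210) + r*(-630*n^2 - 1820*n + 200)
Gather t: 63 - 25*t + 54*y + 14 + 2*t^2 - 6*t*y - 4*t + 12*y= 2*t^2 + t*(-6*y - 29) + 66*y + 77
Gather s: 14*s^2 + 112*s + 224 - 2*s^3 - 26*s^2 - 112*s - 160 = -2*s^3 - 12*s^2 + 64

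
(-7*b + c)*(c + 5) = -7*b*c - 35*b + c^2 + 5*c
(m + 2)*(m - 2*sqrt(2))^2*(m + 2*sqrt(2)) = m^4 - 2*sqrt(2)*m^3 + 2*m^3 - 8*m^2 - 4*sqrt(2)*m^2 - 16*m + 16*sqrt(2)*m + 32*sqrt(2)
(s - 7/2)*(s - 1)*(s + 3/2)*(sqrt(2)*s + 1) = sqrt(2)*s^4 - 3*sqrt(2)*s^3 + s^3 - 13*sqrt(2)*s^2/4 - 3*s^2 - 13*s/4 + 21*sqrt(2)*s/4 + 21/4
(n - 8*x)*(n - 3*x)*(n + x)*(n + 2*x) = n^4 - 8*n^3*x - 7*n^2*x^2 + 50*n*x^3 + 48*x^4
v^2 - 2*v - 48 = (v - 8)*(v + 6)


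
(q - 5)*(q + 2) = q^2 - 3*q - 10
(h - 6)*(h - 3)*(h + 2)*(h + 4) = h^4 - 3*h^3 - 28*h^2 + 36*h + 144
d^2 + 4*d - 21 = (d - 3)*(d + 7)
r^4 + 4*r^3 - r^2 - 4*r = r*(r - 1)*(r + 1)*(r + 4)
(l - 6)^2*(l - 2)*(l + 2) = l^4 - 12*l^3 + 32*l^2 + 48*l - 144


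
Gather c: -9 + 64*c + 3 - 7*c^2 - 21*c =-7*c^2 + 43*c - 6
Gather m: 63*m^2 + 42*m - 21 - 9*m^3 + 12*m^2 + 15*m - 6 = -9*m^3 + 75*m^2 + 57*m - 27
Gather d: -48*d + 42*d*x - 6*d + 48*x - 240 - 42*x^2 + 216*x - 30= d*(42*x - 54) - 42*x^2 + 264*x - 270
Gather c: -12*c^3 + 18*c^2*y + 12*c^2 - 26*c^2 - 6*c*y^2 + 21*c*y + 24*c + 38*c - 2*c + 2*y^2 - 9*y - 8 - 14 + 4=-12*c^3 + c^2*(18*y - 14) + c*(-6*y^2 + 21*y + 60) + 2*y^2 - 9*y - 18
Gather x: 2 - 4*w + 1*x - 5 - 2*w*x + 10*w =6*w + x*(1 - 2*w) - 3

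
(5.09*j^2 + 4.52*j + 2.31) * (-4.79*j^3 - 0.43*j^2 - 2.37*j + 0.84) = -24.3811*j^5 - 23.8395*j^4 - 25.0718*j^3 - 7.4301*j^2 - 1.6779*j + 1.9404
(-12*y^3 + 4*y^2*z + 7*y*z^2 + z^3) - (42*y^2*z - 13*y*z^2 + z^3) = -12*y^3 - 38*y^2*z + 20*y*z^2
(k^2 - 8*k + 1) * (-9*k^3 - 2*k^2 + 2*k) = -9*k^5 + 70*k^4 + 9*k^3 - 18*k^2 + 2*k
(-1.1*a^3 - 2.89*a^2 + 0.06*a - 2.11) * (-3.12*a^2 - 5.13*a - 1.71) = 3.432*a^5 + 14.6598*a^4 + 16.5195*a^3 + 11.2173*a^2 + 10.7217*a + 3.6081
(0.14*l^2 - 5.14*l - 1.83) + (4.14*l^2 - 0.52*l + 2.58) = 4.28*l^2 - 5.66*l + 0.75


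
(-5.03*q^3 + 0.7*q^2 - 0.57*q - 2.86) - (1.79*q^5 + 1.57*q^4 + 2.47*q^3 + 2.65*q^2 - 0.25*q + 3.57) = -1.79*q^5 - 1.57*q^4 - 7.5*q^3 - 1.95*q^2 - 0.32*q - 6.43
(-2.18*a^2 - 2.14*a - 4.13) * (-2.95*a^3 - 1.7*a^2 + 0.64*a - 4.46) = 6.431*a^5 + 10.019*a^4 + 14.4263*a^3 + 15.3742*a^2 + 6.9012*a + 18.4198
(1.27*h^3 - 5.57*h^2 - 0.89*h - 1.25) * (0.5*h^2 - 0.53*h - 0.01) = 0.635*h^5 - 3.4581*h^4 + 2.4944*h^3 - 0.0976*h^2 + 0.6714*h + 0.0125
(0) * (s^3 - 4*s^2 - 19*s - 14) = 0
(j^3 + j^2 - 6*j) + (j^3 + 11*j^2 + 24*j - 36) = 2*j^3 + 12*j^2 + 18*j - 36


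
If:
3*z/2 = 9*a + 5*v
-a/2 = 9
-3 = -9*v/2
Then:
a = -18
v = 2/3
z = -952/9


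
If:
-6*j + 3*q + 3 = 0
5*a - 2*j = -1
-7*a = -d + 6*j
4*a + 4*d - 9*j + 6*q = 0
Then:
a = -15/199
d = 267/199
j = 62/199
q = -75/199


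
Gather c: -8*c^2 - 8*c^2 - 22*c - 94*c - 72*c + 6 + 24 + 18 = -16*c^2 - 188*c + 48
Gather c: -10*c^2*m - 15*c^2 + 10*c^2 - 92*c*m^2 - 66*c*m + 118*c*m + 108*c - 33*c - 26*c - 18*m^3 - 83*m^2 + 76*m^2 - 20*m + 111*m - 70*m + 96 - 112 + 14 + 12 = c^2*(-10*m - 5) + c*(-92*m^2 + 52*m + 49) - 18*m^3 - 7*m^2 + 21*m + 10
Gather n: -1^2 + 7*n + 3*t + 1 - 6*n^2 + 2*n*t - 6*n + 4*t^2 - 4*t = -6*n^2 + n*(2*t + 1) + 4*t^2 - t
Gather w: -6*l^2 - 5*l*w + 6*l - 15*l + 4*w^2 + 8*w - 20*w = -6*l^2 - 9*l + 4*w^2 + w*(-5*l - 12)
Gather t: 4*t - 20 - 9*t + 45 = 25 - 5*t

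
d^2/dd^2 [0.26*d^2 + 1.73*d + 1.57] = 0.520000000000000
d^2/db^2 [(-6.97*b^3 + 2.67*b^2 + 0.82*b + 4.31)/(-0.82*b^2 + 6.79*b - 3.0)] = (-7.105427357601e-15*b^5 - 5.6843418860808e-14*b^4 + 577.563966*b^3 - 829.852464*b^2 + 532.466508*b - 457.678942)/(0.551368*b^6 - 13.696788*b^5 + 119.467686*b^4 - 413.267239*b^3 + 437.0769*b^2 - 183.33*b + 27.0)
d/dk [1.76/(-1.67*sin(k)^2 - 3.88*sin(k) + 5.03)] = (5.8784*sin(k) + 6.8288)*cos(k)/(1.67*sin(k)^2 + 3.88*sin(k) - 5.03)^2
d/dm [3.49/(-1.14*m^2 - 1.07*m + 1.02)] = (7.9572*m + 3.7343)/(1.14*m^2 + 1.07*m - 1.02)^2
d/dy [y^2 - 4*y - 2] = 2*y - 4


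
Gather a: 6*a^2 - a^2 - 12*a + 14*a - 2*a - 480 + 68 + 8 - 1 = 5*a^2 - 405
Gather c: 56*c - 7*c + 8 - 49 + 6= 49*c - 35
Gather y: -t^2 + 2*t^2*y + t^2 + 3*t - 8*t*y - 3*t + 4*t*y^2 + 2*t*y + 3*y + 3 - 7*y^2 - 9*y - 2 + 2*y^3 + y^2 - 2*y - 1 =2*y^3 + y^2*(4*t - 6) + y*(2*t^2 - 6*t - 8)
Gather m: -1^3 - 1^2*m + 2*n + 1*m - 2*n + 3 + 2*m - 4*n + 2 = 2*m - 4*n + 4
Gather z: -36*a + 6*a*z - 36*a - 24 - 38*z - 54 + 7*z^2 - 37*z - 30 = -72*a + 7*z^2 + z*(6*a - 75) - 108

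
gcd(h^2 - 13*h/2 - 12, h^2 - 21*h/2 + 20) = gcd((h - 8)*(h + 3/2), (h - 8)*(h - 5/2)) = h - 8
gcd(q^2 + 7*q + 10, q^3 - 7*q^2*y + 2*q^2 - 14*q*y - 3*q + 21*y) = 1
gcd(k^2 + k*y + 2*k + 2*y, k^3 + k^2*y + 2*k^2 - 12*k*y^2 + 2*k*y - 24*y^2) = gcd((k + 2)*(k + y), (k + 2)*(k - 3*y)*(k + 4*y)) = k + 2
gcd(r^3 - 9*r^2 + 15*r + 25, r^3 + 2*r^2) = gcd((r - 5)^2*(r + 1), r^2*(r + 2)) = 1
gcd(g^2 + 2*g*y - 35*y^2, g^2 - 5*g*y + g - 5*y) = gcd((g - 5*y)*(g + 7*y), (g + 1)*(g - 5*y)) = -g + 5*y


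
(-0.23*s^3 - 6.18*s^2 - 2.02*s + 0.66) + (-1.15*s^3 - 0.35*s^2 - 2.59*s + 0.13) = -1.38*s^3 - 6.53*s^2 - 4.61*s + 0.79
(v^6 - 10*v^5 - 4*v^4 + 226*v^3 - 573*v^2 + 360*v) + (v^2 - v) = v^6 - 10*v^5 - 4*v^4 + 226*v^3 - 572*v^2 + 359*v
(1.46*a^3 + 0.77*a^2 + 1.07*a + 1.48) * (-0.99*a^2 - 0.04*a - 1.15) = -1.4454*a^5 - 0.8207*a^4 - 2.7691*a^3 - 2.3935*a^2 - 1.2897*a - 1.702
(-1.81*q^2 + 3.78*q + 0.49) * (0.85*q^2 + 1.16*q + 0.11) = -1.5385*q^4 + 1.1134*q^3 + 4.6022*q^2 + 0.9842*q + 0.0539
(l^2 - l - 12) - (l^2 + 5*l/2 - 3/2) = -7*l/2 - 21/2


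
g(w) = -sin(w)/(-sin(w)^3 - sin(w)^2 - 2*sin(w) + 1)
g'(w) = -(3*sin(w)^2*cos(w) + 2*sin(w)*cos(w) + 2*cos(w))*sin(w)/(-sin(w)^3 - sin(w)^2 - 2*sin(w) + 1)^2 - cos(w)/(-sin(w)^3 - sin(w)^2 - 2*sin(w) + 1)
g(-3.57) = 5.53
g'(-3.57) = 212.17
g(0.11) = -0.14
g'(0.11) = -1.71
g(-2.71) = 0.24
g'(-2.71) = 0.31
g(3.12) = -0.02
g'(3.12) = 1.09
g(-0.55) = 0.27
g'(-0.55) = -0.23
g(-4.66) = 0.33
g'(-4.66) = 0.02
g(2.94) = -0.36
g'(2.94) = 3.40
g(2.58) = 1.07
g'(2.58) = 5.38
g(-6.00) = -0.82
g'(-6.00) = -9.25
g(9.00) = 6.43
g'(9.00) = 290.70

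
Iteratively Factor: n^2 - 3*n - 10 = (n - 5)*(n + 2)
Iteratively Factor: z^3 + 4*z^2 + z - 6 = (z + 3)*(z^2 + z - 2) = (z - 1)*(z + 3)*(z + 2)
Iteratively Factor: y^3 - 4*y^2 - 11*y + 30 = (y - 2)*(y^2 - 2*y - 15) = (y - 2)*(y + 3)*(y - 5)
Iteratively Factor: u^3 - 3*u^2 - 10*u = (u + 2)*(u^2 - 5*u) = (u - 5)*(u + 2)*(u)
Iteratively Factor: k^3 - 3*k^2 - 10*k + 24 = (k + 3)*(k^2 - 6*k + 8) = (k - 4)*(k + 3)*(k - 2)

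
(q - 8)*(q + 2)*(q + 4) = q^3 - 2*q^2 - 40*q - 64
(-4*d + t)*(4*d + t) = -16*d^2 + t^2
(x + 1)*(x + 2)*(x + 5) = x^3 + 8*x^2 + 17*x + 10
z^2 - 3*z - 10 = (z - 5)*(z + 2)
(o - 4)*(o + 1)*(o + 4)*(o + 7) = o^4 + 8*o^3 - 9*o^2 - 128*o - 112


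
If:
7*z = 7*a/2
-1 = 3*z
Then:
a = -2/3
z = -1/3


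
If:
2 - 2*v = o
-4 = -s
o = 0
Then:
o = 0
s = 4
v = 1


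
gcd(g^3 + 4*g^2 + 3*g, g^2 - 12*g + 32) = 1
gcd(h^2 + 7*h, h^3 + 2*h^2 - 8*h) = h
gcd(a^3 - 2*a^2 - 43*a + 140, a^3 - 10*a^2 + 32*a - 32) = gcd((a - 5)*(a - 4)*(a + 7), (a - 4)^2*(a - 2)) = a - 4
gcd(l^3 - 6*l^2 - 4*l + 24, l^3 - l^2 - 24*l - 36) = l^2 - 4*l - 12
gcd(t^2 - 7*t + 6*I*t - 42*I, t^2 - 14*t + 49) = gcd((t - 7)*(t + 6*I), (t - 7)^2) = t - 7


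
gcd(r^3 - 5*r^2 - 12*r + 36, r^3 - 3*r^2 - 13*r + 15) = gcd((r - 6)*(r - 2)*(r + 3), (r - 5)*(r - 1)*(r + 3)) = r + 3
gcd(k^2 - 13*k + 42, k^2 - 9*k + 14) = k - 7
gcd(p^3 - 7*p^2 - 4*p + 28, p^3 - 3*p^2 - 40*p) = 1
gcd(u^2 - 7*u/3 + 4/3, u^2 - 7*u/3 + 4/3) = u^2 - 7*u/3 + 4/3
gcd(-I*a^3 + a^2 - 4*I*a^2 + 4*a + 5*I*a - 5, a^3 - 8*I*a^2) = 1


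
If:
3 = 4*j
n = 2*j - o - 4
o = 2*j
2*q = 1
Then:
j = 3/4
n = -4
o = 3/2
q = 1/2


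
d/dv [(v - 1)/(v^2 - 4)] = (v^2 - 2*v*(v - 1) - 4)/(v^2 - 4)^2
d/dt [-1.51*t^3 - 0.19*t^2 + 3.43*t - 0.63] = -4.53*t^2 - 0.38*t + 3.43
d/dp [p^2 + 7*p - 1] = 2*p + 7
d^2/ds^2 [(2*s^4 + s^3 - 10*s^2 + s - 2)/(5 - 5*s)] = 2*(-6*s^4 + 15*s^3 - 9*s^2 - 3*s + 11)/(5*(s^3 - 3*s^2 + 3*s - 1))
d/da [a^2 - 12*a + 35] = 2*a - 12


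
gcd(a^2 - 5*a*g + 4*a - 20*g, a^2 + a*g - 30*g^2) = a - 5*g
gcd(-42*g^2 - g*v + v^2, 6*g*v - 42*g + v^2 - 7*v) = 6*g + v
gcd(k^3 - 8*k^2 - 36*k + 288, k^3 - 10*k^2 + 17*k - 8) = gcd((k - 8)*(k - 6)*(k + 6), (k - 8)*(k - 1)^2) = k - 8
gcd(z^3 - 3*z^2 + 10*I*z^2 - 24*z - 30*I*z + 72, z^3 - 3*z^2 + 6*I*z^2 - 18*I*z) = z^2 + z*(-3 + 6*I) - 18*I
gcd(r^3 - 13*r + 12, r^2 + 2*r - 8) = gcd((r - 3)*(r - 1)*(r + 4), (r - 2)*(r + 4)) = r + 4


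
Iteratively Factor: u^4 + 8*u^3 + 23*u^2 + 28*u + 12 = (u + 1)*(u^3 + 7*u^2 + 16*u + 12) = (u + 1)*(u + 2)*(u^2 + 5*u + 6) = (u + 1)*(u + 2)*(u + 3)*(u + 2)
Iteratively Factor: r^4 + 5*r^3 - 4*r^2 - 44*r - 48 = (r + 4)*(r^3 + r^2 - 8*r - 12) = (r + 2)*(r + 4)*(r^2 - r - 6) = (r + 2)^2*(r + 4)*(r - 3)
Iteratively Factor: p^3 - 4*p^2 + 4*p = (p)*(p^2 - 4*p + 4) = p*(p - 2)*(p - 2)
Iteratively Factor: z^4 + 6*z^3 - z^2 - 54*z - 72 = (z + 2)*(z^3 + 4*z^2 - 9*z - 36) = (z + 2)*(z + 4)*(z^2 - 9) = (z + 2)*(z + 3)*(z + 4)*(z - 3)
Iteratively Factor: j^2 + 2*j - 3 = (j - 1)*(j + 3)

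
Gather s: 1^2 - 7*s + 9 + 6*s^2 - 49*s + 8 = 6*s^2 - 56*s + 18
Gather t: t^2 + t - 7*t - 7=t^2 - 6*t - 7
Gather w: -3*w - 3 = -3*w - 3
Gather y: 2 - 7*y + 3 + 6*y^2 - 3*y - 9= 6*y^2 - 10*y - 4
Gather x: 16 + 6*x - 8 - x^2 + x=-x^2 + 7*x + 8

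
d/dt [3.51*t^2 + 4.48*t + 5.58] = 7.02*t + 4.48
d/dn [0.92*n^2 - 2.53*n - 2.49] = 1.84*n - 2.53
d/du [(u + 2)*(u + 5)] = 2*u + 7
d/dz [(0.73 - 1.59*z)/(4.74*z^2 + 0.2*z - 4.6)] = (7.5366*z^2 - 6.9204*z + 7.168)/(22.4676*z^4 + 1.896*z^3 - 43.568*z^2 - 1.84*z + 21.16)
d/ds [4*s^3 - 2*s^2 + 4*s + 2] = 12*s^2 - 4*s + 4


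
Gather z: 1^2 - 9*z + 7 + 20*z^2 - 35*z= 20*z^2 - 44*z + 8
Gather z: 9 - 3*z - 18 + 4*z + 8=z - 1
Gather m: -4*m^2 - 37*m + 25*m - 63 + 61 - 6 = -4*m^2 - 12*m - 8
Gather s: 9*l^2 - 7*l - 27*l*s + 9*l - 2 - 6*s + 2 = 9*l^2 + 2*l + s*(-27*l - 6)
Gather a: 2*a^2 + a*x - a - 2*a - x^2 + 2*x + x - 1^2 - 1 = 2*a^2 + a*(x - 3) - x^2 + 3*x - 2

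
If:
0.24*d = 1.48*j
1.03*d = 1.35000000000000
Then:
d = 1.31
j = 0.21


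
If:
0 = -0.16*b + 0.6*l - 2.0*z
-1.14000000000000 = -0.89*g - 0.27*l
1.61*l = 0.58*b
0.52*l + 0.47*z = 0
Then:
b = 0.00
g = 1.28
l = 0.00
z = 0.00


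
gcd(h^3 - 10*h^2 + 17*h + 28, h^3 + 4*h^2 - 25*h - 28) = h^2 - 3*h - 4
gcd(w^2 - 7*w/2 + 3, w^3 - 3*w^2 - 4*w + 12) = w - 2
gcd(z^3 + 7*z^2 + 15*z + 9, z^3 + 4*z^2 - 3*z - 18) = z^2 + 6*z + 9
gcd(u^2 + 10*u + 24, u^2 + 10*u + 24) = u^2 + 10*u + 24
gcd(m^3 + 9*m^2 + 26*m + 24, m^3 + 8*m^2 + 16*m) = m + 4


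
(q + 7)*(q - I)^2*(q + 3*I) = q^4 + 7*q^3 + I*q^3 + 5*q^2 + 7*I*q^2 + 35*q - 3*I*q - 21*I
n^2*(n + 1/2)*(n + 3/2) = n^4 + 2*n^3 + 3*n^2/4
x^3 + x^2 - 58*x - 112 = (x - 8)*(x + 2)*(x + 7)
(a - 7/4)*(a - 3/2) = a^2 - 13*a/4 + 21/8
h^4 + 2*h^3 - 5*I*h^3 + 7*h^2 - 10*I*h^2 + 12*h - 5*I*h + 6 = (h + 1)*(h - 6*I)*(-I*h + 1)*(I*h + I)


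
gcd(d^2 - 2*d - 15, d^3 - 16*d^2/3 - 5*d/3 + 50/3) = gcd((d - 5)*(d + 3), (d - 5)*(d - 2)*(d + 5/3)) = d - 5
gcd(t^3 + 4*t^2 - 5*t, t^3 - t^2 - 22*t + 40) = t + 5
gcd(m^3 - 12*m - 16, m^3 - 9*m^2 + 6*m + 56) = m^2 - 2*m - 8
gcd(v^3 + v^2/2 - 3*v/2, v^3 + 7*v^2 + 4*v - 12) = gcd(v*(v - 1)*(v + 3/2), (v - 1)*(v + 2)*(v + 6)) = v - 1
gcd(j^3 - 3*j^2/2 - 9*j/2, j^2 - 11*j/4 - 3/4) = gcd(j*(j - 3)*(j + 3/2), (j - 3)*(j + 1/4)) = j - 3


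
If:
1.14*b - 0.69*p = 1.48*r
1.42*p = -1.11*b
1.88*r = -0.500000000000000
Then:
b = -0.23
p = 0.18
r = -0.27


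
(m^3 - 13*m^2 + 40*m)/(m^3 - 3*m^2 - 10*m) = (m - 8)/(m + 2)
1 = 1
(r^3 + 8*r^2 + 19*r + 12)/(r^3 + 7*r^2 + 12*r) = (r + 1)/r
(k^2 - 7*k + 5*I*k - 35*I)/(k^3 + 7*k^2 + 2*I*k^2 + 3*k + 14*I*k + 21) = (k^2 + k*(-7 + 5*I) - 35*I)/(k^3 + k^2*(7 + 2*I) + k*(3 + 14*I) + 21)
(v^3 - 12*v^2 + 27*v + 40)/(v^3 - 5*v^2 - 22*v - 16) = (v - 5)/(v + 2)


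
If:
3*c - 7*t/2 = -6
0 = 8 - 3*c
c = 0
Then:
No Solution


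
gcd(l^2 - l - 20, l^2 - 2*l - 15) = l - 5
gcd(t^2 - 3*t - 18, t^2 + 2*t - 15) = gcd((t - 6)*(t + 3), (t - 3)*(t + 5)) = 1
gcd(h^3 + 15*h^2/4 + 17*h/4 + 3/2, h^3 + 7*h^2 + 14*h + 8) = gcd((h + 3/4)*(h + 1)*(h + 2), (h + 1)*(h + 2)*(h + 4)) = h^2 + 3*h + 2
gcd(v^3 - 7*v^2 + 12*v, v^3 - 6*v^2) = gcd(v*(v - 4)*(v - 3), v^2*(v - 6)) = v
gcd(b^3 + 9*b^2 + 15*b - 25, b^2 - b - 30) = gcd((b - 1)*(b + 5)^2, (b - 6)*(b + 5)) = b + 5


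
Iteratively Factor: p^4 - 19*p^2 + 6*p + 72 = (p - 3)*(p^3 + 3*p^2 - 10*p - 24) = (p - 3)^2*(p^2 + 6*p + 8) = (p - 3)^2*(p + 4)*(p + 2)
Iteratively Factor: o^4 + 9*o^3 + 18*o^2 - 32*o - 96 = (o + 4)*(o^3 + 5*o^2 - 2*o - 24) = (o + 4)^2*(o^2 + o - 6) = (o - 2)*(o + 4)^2*(o + 3)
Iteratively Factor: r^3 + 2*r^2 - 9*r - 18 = (r - 3)*(r^2 + 5*r + 6) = (r - 3)*(r + 2)*(r + 3)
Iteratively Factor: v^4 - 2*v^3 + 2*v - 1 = (v - 1)*(v^3 - v^2 - v + 1) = (v - 1)^2*(v^2 - 1) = (v - 1)^3*(v + 1)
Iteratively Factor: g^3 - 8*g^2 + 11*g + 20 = (g + 1)*(g^2 - 9*g + 20) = (g - 5)*(g + 1)*(g - 4)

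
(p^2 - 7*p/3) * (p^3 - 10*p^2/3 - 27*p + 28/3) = p^5 - 17*p^4/3 - 173*p^3/9 + 217*p^2/3 - 196*p/9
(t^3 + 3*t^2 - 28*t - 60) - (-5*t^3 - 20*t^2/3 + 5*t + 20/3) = 6*t^3 + 29*t^2/3 - 33*t - 200/3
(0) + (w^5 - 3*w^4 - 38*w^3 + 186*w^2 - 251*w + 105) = w^5 - 3*w^4 - 38*w^3 + 186*w^2 - 251*w + 105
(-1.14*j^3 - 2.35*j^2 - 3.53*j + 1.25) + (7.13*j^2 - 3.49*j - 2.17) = -1.14*j^3 + 4.78*j^2 - 7.02*j - 0.92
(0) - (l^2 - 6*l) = -l^2 + 6*l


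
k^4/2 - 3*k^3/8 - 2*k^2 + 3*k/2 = k*(k/2 + 1)*(k - 2)*(k - 3/4)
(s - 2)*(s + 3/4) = s^2 - 5*s/4 - 3/2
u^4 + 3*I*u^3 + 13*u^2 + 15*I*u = u*(u - 3*I)*(u + I)*(u + 5*I)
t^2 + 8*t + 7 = (t + 1)*(t + 7)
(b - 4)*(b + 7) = b^2 + 3*b - 28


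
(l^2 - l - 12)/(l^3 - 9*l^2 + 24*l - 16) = (l + 3)/(l^2 - 5*l + 4)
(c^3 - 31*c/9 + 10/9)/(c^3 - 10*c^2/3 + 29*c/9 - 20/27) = 3*(c + 2)/(3*c - 4)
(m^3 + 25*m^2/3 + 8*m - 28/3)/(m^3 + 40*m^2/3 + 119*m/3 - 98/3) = (m + 2)/(m + 7)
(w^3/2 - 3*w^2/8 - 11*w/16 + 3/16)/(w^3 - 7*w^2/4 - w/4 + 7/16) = (8*w^3 - 6*w^2 - 11*w + 3)/(16*w^3 - 28*w^2 - 4*w + 7)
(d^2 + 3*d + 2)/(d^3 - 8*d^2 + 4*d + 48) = (d + 1)/(d^2 - 10*d + 24)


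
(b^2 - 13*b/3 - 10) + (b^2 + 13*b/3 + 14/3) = 2*b^2 - 16/3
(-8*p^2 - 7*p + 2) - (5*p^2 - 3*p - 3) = -13*p^2 - 4*p + 5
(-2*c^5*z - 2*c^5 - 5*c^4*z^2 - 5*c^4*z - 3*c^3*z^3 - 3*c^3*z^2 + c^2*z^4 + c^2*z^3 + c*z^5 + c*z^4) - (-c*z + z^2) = -2*c^5*z - 2*c^5 - 5*c^4*z^2 - 5*c^4*z - 3*c^3*z^3 - 3*c^3*z^2 + c^2*z^4 + c^2*z^3 + c*z^5 + c*z^4 + c*z - z^2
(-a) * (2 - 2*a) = 2*a^2 - 2*a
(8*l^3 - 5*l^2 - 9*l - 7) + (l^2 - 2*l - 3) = 8*l^3 - 4*l^2 - 11*l - 10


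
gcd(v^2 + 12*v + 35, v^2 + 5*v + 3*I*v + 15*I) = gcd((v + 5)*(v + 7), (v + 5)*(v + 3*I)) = v + 5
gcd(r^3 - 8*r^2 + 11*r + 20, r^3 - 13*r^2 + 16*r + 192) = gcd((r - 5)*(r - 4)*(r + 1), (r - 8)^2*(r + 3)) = 1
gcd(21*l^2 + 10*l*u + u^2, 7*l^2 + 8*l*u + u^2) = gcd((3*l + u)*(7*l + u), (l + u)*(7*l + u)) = 7*l + u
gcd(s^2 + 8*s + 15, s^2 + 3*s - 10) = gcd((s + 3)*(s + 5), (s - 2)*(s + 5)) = s + 5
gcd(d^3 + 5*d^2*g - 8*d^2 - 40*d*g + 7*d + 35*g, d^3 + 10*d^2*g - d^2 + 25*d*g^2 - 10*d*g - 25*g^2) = d^2 + 5*d*g - d - 5*g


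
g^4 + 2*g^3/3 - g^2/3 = g^2*(g - 1/3)*(g + 1)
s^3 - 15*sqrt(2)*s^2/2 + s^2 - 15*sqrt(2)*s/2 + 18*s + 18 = (s + 1)*(s - 6*sqrt(2))*(s - 3*sqrt(2)/2)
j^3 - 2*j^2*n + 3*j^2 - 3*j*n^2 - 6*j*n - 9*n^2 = (j + 3)*(j - 3*n)*(j + n)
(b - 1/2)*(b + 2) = b^2 + 3*b/2 - 1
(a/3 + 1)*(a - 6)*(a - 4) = a^3/3 - 7*a^2/3 - 2*a + 24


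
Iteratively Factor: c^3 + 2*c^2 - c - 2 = (c - 1)*(c^2 + 3*c + 2) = (c - 1)*(c + 2)*(c + 1)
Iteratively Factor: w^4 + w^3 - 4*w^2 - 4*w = (w + 1)*(w^3 - 4*w) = w*(w + 1)*(w^2 - 4) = w*(w - 2)*(w + 1)*(w + 2)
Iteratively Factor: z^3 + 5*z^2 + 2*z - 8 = (z + 2)*(z^2 + 3*z - 4) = (z - 1)*(z + 2)*(z + 4)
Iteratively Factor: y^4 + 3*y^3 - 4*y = (y)*(y^3 + 3*y^2 - 4) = y*(y + 2)*(y^2 + y - 2) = y*(y - 1)*(y + 2)*(y + 2)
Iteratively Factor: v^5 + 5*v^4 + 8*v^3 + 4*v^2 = (v + 2)*(v^4 + 3*v^3 + 2*v^2) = v*(v + 2)*(v^3 + 3*v^2 + 2*v) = v^2*(v + 2)*(v^2 + 3*v + 2) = v^2*(v + 2)^2*(v + 1)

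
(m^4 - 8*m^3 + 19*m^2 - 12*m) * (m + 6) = m^5 - 2*m^4 - 29*m^3 + 102*m^2 - 72*m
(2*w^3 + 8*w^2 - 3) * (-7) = -14*w^3 - 56*w^2 + 21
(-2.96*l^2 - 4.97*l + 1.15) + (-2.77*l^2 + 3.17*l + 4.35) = -5.73*l^2 - 1.8*l + 5.5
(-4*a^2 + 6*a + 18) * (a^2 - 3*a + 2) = -4*a^4 + 18*a^3 - 8*a^2 - 42*a + 36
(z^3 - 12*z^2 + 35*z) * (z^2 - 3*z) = z^5 - 15*z^4 + 71*z^3 - 105*z^2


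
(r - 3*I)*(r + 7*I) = r^2 + 4*I*r + 21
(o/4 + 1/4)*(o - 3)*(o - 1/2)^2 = o^4/4 - 3*o^3/4 - 3*o^2/16 + 5*o/8 - 3/16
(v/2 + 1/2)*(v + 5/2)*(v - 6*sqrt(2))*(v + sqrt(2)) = v^4/2 - 5*sqrt(2)*v^3/2 + 7*v^3/4 - 35*sqrt(2)*v^2/4 - 19*v^2/4 - 21*v - 25*sqrt(2)*v/4 - 15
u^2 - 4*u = u*(u - 4)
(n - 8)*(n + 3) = n^2 - 5*n - 24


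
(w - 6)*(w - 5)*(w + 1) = w^3 - 10*w^2 + 19*w + 30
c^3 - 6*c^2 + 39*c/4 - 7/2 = (c - 7/2)*(c - 2)*(c - 1/2)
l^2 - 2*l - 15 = (l - 5)*(l + 3)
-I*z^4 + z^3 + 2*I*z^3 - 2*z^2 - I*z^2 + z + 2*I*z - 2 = (z - 2)*(z - I)*(z + I)*(-I*z + 1)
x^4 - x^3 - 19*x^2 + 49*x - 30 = (x - 3)*(x - 2)*(x - 1)*(x + 5)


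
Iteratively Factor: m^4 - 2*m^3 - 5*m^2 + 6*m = (m - 1)*(m^3 - m^2 - 6*m) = (m - 1)*(m + 2)*(m^2 - 3*m) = (m - 3)*(m - 1)*(m + 2)*(m)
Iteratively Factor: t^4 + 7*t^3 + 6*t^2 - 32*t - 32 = (t + 4)*(t^3 + 3*t^2 - 6*t - 8) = (t + 1)*(t + 4)*(t^2 + 2*t - 8) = (t + 1)*(t + 4)^2*(t - 2)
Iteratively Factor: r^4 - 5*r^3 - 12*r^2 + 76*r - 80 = (r - 2)*(r^3 - 3*r^2 - 18*r + 40) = (r - 2)*(r + 4)*(r^2 - 7*r + 10) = (r - 2)^2*(r + 4)*(r - 5)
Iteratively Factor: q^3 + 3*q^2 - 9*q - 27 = (q + 3)*(q^2 - 9) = (q - 3)*(q + 3)*(q + 3)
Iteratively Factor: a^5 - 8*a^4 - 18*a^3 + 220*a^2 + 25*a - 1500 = (a - 5)*(a^4 - 3*a^3 - 33*a^2 + 55*a + 300) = (a - 5)*(a + 3)*(a^3 - 6*a^2 - 15*a + 100) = (a - 5)^2*(a + 3)*(a^2 - a - 20) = (a - 5)^3*(a + 3)*(a + 4)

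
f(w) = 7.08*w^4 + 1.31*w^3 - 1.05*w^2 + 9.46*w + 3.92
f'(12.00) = 49487.14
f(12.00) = 149040.80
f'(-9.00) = -20298.59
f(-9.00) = 45330.62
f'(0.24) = 9.57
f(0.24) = 6.17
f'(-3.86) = -1552.63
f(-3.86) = 1448.16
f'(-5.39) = -4299.70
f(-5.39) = 5692.99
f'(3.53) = 1296.73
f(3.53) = 1181.19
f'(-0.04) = 9.55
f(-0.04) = 3.54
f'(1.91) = 217.12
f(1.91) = 121.51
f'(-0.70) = 3.14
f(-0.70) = -1.97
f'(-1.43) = -62.31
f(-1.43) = 14.02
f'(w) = 28.32*w^3 + 3.93*w^2 - 2.1*w + 9.46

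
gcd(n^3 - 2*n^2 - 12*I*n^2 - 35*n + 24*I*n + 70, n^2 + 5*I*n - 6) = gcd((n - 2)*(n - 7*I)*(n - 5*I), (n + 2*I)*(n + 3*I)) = 1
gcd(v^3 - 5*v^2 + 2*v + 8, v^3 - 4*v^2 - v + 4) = v^2 - 3*v - 4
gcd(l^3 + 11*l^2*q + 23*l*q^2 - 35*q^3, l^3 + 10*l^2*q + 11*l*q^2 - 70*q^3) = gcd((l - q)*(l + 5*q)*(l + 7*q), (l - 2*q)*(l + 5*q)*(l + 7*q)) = l^2 + 12*l*q + 35*q^2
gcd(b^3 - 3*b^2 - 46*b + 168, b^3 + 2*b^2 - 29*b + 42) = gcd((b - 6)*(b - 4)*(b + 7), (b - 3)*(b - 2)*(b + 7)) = b + 7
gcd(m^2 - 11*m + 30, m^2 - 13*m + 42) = m - 6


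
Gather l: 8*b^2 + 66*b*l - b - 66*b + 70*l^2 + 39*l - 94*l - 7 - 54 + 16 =8*b^2 - 67*b + 70*l^2 + l*(66*b - 55) - 45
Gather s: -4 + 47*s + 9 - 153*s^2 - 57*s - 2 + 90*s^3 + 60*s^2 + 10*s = 90*s^3 - 93*s^2 + 3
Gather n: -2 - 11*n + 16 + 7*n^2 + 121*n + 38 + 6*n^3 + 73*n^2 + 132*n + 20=6*n^3 + 80*n^2 + 242*n + 72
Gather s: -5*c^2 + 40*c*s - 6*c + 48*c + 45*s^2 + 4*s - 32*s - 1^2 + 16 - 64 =-5*c^2 + 42*c + 45*s^2 + s*(40*c - 28) - 49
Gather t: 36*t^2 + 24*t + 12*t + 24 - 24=36*t^2 + 36*t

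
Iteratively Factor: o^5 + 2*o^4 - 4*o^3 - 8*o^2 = (o)*(o^4 + 2*o^3 - 4*o^2 - 8*o) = o*(o - 2)*(o^3 + 4*o^2 + 4*o) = o*(o - 2)*(o + 2)*(o^2 + 2*o) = o*(o - 2)*(o + 2)^2*(o)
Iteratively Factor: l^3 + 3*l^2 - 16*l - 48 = (l + 3)*(l^2 - 16) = (l + 3)*(l + 4)*(l - 4)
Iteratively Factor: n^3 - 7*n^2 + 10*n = (n - 5)*(n^2 - 2*n) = (n - 5)*(n - 2)*(n)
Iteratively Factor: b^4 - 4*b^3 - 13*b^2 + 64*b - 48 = (b + 4)*(b^3 - 8*b^2 + 19*b - 12) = (b - 4)*(b + 4)*(b^2 - 4*b + 3) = (b - 4)*(b - 3)*(b + 4)*(b - 1)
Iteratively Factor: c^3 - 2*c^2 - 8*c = (c - 4)*(c^2 + 2*c) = c*(c - 4)*(c + 2)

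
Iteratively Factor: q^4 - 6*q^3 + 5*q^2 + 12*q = (q)*(q^3 - 6*q^2 + 5*q + 12) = q*(q - 3)*(q^2 - 3*q - 4) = q*(q - 4)*(q - 3)*(q + 1)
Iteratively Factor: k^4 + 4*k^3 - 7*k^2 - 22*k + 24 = (k + 3)*(k^3 + k^2 - 10*k + 8) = (k - 2)*(k + 3)*(k^2 + 3*k - 4) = (k - 2)*(k - 1)*(k + 3)*(k + 4)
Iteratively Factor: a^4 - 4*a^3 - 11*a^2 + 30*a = (a - 2)*(a^3 - 2*a^2 - 15*a) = a*(a - 2)*(a^2 - 2*a - 15) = a*(a - 2)*(a + 3)*(a - 5)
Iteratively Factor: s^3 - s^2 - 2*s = (s - 2)*(s^2 + s) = (s - 2)*(s + 1)*(s)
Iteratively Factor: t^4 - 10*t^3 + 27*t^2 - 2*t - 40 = (t - 2)*(t^3 - 8*t^2 + 11*t + 20) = (t - 4)*(t - 2)*(t^2 - 4*t - 5) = (t - 4)*(t - 2)*(t + 1)*(t - 5)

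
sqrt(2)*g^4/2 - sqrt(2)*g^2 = g^2*(g - sqrt(2))*(sqrt(2)*g/2 + 1)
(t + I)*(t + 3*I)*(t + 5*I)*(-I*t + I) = -I*t^4 + 9*t^3 + I*t^3 - 9*t^2 + 23*I*t^2 - 15*t - 23*I*t + 15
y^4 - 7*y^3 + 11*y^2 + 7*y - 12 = (y - 4)*(y - 3)*(y - 1)*(y + 1)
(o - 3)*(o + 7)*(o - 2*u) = o^3 - 2*o^2*u + 4*o^2 - 8*o*u - 21*o + 42*u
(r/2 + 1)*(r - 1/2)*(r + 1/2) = r^3/2 + r^2 - r/8 - 1/4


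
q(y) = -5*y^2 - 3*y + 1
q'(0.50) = -8.00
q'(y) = -10*y - 3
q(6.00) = -197.00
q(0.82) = -4.82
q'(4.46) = -47.60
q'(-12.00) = 117.00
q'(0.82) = -11.20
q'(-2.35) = 20.50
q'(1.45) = -17.50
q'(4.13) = -44.30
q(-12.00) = -683.00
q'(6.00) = -63.00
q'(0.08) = -3.80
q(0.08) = 0.73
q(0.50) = -1.75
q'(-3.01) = 27.10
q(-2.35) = -19.56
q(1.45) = -13.86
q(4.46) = -111.84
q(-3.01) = -35.27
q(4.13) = -96.67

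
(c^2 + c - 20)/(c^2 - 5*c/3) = 3*(c^2 + c - 20)/(c*(3*c - 5))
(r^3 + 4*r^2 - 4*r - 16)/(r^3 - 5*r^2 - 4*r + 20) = (r + 4)/(r - 5)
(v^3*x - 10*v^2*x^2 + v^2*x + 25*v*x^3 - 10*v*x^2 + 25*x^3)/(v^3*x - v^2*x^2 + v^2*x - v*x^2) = (-v^2 + 10*v*x - 25*x^2)/(v*(-v + x))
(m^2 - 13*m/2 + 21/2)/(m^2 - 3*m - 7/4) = 2*(m - 3)/(2*m + 1)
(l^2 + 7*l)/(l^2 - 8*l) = (l + 7)/(l - 8)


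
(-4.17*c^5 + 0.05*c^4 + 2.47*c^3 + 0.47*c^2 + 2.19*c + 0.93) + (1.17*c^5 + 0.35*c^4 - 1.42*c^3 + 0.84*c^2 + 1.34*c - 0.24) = -3.0*c^5 + 0.4*c^4 + 1.05*c^3 + 1.31*c^2 + 3.53*c + 0.69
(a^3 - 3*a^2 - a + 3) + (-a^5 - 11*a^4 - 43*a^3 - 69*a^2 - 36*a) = -a^5 - 11*a^4 - 42*a^3 - 72*a^2 - 37*a + 3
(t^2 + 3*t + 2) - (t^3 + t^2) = -t^3 + 3*t + 2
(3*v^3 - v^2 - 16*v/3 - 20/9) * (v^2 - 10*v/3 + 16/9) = 3*v^5 - 11*v^4 + 10*v^3/3 + 124*v^2/9 - 56*v/27 - 320/81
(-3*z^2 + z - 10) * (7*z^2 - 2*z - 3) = -21*z^4 + 13*z^3 - 63*z^2 + 17*z + 30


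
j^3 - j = j*(j - 1)*(j + 1)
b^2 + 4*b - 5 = (b - 1)*(b + 5)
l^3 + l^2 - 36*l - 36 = (l - 6)*(l + 1)*(l + 6)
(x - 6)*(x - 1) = x^2 - 7*x + 6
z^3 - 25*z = z*(z - 5)*(z + 5)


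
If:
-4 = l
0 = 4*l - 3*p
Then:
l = -4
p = -16/3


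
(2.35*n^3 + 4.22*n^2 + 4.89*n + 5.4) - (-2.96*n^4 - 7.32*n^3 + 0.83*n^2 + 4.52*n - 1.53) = 2.96*n^4 + 9.67*n^3 + 3.39*n^2 + 0.37*n + 6.93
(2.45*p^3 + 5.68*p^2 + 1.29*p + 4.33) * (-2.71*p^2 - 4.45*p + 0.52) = -6.6395*p^5 - 26.2953*p^4 - 27.4979*p^3 - 14.5212*p^2 - 18.5977*p + 2.2516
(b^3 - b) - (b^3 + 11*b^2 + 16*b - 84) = -11*b^2 - 17*b + 84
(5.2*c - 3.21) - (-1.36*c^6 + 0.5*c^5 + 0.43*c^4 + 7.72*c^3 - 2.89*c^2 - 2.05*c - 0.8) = 1.36*c^6 - 0.5*c^5 - 0.43*c^4 - 7.72*c^3 + 2.89*c^2 + 7.25*c - 2.41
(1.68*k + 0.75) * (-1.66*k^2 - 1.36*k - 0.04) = -2.7888*k^3 - 3.5298*k^2 - 1.0872*k - 0.03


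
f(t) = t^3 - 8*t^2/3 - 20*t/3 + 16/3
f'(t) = 3*t^2 - 16*t/3 - 20/3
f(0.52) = 1.29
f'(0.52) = -8.63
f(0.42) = 2.14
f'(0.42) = -8.38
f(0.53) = 1.20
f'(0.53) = -8.65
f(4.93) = 27.48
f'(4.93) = 39.95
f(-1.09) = 8.14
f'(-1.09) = 2.71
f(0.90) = -2.10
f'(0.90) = -9.04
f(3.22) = -10.40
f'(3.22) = 7.27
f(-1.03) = 8.28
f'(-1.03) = 2.01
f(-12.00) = -2026.67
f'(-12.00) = 489.33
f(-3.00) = -25.67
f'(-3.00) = 36.33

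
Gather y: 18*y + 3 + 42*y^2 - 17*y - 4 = 42*y^2 + y - 1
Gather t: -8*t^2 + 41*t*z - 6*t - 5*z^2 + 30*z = -8*t^2 + t*(41*z - 6) - 5*z^2 + 30*z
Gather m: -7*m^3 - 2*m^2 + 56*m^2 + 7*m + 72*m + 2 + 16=-7*m^3 + 54*m^2 + 79*m + 18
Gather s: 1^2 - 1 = 0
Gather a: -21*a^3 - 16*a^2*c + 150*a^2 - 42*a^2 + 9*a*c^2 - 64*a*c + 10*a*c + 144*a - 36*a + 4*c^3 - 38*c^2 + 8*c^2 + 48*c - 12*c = -21*a^3 + a^2*(108 - 16*c) + a*(9*c^2 - 54*c + 108) + 4*c^3 - 30*c^2 + 36*c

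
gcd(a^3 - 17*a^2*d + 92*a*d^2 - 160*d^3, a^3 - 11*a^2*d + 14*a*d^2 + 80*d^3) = a^2 - 13*a*d + 40*d^2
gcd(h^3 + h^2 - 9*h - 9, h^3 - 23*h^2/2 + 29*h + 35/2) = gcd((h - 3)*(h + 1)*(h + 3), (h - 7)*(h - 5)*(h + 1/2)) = 1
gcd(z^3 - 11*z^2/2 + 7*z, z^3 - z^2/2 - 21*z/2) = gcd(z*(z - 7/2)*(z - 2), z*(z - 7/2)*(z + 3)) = z^2 - 7*z/2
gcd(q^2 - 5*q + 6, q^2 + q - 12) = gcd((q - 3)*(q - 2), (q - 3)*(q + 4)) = q - 3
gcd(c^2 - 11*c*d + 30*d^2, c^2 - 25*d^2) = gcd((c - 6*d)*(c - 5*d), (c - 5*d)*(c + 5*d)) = c - 5*d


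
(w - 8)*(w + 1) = w^2 - 7*w - 8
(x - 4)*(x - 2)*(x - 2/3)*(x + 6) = x^4 - 2*x^3/3 - 28*x^2 + 200*x/3 - 32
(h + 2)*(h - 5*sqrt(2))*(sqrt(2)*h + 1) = sqrt(2)*h^3 - 9*h^2 + 2*sqrt(2)*h^2 - 18*h - 5*sqrt(2)*h - 10*sqrt(2)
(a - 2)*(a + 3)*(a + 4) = a^3 + 5*a^2 - 2*a - 24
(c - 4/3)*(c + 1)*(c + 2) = c^3 + 5*c^2/3 - 2*c - 8/3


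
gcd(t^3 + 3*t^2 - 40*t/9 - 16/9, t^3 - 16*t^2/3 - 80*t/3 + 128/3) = t^2 + 8*t/3 - 16/3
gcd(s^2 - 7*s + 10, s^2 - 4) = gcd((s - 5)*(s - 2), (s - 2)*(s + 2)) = s - 2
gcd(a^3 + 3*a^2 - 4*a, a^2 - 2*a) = a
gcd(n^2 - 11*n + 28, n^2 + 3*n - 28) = n - 4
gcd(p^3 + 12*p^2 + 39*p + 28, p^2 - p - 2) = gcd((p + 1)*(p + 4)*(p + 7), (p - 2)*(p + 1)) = p + 1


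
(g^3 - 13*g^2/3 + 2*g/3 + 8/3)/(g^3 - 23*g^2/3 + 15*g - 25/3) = (3*g^2 - 10*g - 8)/(3*g^2 - 20*g + 25)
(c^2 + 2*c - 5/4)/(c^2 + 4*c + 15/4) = (2*c - 1)/(2*c + 3)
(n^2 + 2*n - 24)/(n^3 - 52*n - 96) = (n - 4)/(n^2 - 6*n - 16)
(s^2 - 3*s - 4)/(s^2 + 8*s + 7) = (s - 4)/(s + 7)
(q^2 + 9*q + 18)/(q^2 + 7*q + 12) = (q + 6)/(q + 4)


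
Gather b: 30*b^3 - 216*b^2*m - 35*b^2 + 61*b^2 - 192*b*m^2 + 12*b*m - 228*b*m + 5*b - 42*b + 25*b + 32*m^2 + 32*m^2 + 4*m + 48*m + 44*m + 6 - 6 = 30*b^3 + b^2*(26 - 216*m) + b*(-192*m^2 - 216*m - 12) + 64*m^2 + 96*m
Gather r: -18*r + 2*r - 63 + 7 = -16*r - 56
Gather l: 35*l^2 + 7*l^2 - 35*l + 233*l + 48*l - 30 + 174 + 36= 42*l^2 + 246*l + 180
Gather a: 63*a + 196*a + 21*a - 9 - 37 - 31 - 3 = 280*a - 80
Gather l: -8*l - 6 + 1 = -8*l - 5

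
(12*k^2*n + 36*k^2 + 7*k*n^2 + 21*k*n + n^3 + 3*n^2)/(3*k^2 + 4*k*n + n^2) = (4*k*n + 12*k + n^2 + 3*n)/(k + n)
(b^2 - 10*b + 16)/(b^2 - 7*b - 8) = (b - 2)/(b + 1)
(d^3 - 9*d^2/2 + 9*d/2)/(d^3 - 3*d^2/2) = (d - 3)/d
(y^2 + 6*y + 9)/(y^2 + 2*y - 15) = (y^2 + 6*y + 9)/(y^2 + 2*y - 15)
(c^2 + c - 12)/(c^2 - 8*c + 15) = (c + 4)/(c - 5)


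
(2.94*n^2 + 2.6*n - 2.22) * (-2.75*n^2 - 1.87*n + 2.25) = -8.085*n^4 - 12.6478*n^3 + 7.858*n^2 + 10.0014*n - 4.995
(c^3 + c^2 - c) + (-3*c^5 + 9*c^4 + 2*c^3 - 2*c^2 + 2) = -3*c^5 + 9*c^4 + 3*c^3 - c^2 - c + 2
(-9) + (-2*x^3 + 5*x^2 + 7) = -2*x^3 + 5*x^2 - 2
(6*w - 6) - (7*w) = -w - 6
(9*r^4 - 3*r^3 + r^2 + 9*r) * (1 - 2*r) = -18*r^5 + 15*r^4 - 5*r^3 - 17*r^2 + 9*r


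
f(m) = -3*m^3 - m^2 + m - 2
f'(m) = -9*m^2 - 2*m + 1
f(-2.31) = 27.33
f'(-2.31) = -42.40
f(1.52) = -13.33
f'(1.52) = -22.83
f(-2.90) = 59.86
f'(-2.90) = -68.89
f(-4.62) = 267.87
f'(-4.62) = -181.86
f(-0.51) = -2.37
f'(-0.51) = -0.32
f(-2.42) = 32.24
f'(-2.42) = -46.87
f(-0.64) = -2.26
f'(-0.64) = -1.41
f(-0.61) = -2.30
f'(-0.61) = -1.13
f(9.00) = -2261.00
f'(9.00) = -746.00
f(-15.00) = 9883.00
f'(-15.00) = -1994.00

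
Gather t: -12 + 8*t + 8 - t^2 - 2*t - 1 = -t^2 + 6*t - 5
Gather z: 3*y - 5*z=3*y - 5*z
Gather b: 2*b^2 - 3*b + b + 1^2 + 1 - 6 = 2*b^2 - 2*b - 4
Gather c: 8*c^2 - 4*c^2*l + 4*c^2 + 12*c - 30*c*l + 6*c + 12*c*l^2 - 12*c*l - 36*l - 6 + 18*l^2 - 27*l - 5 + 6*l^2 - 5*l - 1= c^2*(12 - 4*l) + c*(12*l^2 - 42*l + 18) + 24*l^2 - 68*l - 12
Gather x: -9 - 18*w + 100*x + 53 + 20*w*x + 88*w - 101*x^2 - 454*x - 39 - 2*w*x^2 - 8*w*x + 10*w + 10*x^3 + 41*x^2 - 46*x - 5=80*w + 10*x^3 + x^2*(-2*w - 60) + x*(12*w - 400)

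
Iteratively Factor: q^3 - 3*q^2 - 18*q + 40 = (q - 5)*(q^2 + 2*q - 8) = (q - 5)*(q + 4)*(q - 2)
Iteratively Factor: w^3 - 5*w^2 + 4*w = (w)*(w^2 - 5*w + 4) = w*(w - 1)*(w - 4)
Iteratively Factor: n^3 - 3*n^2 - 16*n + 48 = (n + 4)*(n^2 - 7*n + 12) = (n - 3)*(n + 4)*(n - 4)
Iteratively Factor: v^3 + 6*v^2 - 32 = (v + 4)*(v^2 + 2*v - 8) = (v - 2)*(v + 4)*(v + 4)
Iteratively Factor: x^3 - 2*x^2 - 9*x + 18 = (x + 3)*(x^2 - 5*x + 6) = (x - 3)*(x + 3)*(x - 2)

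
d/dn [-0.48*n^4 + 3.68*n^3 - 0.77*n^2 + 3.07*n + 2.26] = -1.92*n^3 + 11.04*n^2 - 1.54*n + 3.07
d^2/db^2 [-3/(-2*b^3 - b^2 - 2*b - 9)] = 6*(-(6*b + 1)*(2*b^3 + b^2 + 2*b + 9) + 4*(3*b^2 + b + 1)^2)/(2*b^3 + b^2 + 2*b + 9)^3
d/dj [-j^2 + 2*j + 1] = 2 - 2*j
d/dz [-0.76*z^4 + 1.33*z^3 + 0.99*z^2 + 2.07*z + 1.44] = -3.04*z^3 + 3.99*z^2 + 1.98*z + 2.07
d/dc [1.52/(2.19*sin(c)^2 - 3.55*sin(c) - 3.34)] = (5.396 - 6.6576*sin(c))*cos(c)/(-2.19*sin(c)^2 + 3.55*sin(c) + 3.34)^2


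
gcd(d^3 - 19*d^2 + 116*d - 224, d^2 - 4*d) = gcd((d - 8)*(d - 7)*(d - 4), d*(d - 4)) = d - 4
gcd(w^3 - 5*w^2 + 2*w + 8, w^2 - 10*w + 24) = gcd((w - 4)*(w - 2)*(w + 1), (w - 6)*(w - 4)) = w - 4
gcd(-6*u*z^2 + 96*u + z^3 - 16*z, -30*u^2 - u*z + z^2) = -6*u + z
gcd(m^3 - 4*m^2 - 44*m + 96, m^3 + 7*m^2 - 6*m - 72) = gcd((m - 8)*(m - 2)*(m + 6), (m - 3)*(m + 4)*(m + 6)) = m + 6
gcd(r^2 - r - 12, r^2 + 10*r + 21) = r + 3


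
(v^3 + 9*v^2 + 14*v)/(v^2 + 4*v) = (v^2 + 9*v + 14)/(v + 4)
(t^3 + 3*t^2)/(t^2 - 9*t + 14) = t^2*(t + 3)/(t^2 - 9*t + 14)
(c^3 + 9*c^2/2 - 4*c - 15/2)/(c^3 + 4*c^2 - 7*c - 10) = (c - 3/2)/(c - 2)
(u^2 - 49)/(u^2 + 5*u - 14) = (u - 7)/(u - 2)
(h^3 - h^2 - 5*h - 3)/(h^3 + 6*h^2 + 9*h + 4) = (h - 3)/(h + 4)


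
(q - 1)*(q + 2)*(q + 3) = q^3 + 4*q^2 + q - 6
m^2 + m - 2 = (m - 1)*(m + 2)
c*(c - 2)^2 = c^3 - 4*c^2 + 4*c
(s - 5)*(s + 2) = s^2 - 3*s - 10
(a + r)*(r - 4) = a*r - 4*a + r^2 - 4*r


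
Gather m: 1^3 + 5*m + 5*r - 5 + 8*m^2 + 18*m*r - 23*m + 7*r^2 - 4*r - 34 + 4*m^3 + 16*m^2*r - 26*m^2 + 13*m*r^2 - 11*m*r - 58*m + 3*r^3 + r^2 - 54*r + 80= 4*m^3 + m^2*(16*r - 18) + m*(13*r^2 + 7*r - 76) + 3*r^3 + 8*r^2 - 53*r + 42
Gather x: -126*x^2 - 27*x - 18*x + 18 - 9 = -126*x^2 - 45*x + 9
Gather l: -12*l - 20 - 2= -12*l - 22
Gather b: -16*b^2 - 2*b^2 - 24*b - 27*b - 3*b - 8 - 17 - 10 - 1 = -18*b^2 - 54*b - 36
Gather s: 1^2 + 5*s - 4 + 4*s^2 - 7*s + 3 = 4*s^2 - 2*s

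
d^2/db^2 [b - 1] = 0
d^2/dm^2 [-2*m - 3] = 0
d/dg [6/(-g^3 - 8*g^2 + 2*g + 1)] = 6*(3*g^2 + 16*g - 2)/(g^3 + 8*g^2 - 2*g - 1)^2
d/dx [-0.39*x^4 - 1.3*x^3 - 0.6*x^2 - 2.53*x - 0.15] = -1.56*x^3 - 3.9*x^2 - 1.2*x - 2.53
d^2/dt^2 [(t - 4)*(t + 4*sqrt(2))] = 2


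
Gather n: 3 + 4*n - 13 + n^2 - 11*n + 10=n^2 - 7*n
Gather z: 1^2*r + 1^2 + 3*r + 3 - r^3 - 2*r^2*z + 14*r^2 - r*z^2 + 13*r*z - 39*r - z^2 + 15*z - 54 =-r^3 + 14*r^2 - 35*r + z^2*(-r - 1) + z*(-2*r^2 + 13*r + 15) - 50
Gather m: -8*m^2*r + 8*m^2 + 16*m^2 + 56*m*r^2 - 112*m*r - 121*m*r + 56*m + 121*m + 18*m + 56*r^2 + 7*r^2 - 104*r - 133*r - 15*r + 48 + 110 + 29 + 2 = m^2*(24 - 8*r) + m*(56*r^2 - 233*r + 195) + 63*r^2 - 252*r + 189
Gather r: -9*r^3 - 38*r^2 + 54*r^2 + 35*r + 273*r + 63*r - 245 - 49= -9*r^3 + 16*r^2 + 371*r - 294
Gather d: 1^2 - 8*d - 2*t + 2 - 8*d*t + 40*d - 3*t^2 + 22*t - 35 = d*(32 - 8*t) - 3*t^2 + 20*t - 32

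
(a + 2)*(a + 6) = a^2 + 8*a + 12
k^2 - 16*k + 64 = (k - 8)^2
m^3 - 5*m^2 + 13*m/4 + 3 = (m - 4)*(m - 3/2)*(m + 1/2)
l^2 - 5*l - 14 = (l - 7)*(l + 2)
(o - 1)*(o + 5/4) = o^2 + o/4 - 5/4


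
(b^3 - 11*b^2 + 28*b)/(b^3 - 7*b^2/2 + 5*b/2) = 2*(b^2 - 11*b + 28)/(2*b^2 - 7*b + 5)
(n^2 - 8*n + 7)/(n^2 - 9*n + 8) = (n - 7)/(n - 8)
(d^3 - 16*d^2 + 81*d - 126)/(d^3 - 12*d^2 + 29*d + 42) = (d - 3)/(d + 1)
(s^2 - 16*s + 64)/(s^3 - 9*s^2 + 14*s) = (s^2 - 16*s + 64)/(s*(s^2 - 9*s + 14))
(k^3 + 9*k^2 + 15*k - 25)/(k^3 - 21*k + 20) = (k + 5)/(k - 4)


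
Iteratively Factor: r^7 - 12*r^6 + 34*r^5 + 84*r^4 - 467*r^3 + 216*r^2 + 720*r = (r + 3)*(r^6 - 15*r^5 + 79*r^4 - 153*r^3 - 8*r^2 + 240*r) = r*(r + 3)*(r^5 - 15*r^4 + 79*r^3 - 153*r^2 - 8*r + 240) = r*(r - 4)*(r + 3)*(r^4 - 11*r^3 + 35*r^2 - 13*r - 60) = r*(r - 4)*(r - 3)*(r + 3)*(r^3 - 8*r^2 + 11*r + 20) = r*(r - 5)*(r - 4)*(r - 3)*(r + 3)*(r^2 - 3*r - 4) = r*(r - 5)*(r - 4)^2*(r - 3)*(r + 3)*(r + 1)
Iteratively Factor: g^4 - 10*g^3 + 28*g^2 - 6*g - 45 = (g - 3)*(g^3 - 7*g^2 + 7*g + 15) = (g - 5)*(g - 3)*(g^2 - 2*g - 3) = (g - 5)*(g - 3)*(g + 1)*(g - 3)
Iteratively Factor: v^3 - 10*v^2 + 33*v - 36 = (v - 4)*(v^2 - 6*v + 9) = (v - 4)*(v - 3)*(v - 3)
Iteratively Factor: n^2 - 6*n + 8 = (n - 2)*(n - 4)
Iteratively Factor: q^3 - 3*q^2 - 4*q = (q - 4)*(q^2 + q) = q*(q - 4)*(q + 1)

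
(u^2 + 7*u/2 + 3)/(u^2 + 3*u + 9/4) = 2*(u + 2)/(2*u + 3)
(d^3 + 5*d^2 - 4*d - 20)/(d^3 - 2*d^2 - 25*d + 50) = (d + 2)/(d - 5)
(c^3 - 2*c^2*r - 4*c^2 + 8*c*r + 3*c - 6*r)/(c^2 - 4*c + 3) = c - 2*r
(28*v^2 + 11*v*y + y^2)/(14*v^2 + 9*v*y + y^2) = (4*v + y)/(2*v + y)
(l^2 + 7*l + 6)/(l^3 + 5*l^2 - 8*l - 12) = 1/(l - 2)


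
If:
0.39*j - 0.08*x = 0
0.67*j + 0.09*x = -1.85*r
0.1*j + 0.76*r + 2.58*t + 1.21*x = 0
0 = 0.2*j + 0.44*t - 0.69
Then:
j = -0.93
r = 0.55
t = 1.99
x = -4.51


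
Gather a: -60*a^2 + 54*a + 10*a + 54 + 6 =-60*a^2 + 64*a + 60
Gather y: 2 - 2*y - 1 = 1 - 2*y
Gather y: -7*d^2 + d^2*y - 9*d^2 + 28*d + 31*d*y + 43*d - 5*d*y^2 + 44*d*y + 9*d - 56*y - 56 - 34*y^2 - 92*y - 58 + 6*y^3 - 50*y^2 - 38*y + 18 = -16*d^2 + 80*d + 6*y^3 + y^2*(-5*d - 84) + y*(d^2 + 75*d - 186) - 96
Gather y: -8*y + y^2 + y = y^2 - 7*y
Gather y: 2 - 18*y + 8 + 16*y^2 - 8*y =16*y^2 - 26*y + 10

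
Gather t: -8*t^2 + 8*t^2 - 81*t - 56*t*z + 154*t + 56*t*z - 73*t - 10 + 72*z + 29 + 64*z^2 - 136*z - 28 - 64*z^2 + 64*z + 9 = 0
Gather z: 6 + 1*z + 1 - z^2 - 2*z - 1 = -z^2 - z + 6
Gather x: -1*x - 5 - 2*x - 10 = -3*x - 15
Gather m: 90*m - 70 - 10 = 90*m - 80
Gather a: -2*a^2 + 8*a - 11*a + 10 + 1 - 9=-2*a^2 - 3*a + 2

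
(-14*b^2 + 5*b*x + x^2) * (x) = -14*b^2*x + 5*b*x^2 + x^3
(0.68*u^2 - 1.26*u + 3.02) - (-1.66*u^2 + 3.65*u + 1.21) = 2.34*u^2 - 4.91*u + 1.81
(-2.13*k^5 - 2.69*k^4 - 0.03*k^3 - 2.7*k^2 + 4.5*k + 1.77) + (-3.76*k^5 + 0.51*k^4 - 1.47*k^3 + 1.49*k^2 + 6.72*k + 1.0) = -5.89*k^5 - 2.18*k^4 - 1.5*k^3 - 1.21*k^2 + 11.22*k + 2.77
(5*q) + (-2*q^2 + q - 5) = -2*q^2 + 6*q - 5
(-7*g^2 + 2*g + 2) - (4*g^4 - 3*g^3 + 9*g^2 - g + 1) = -4*g^4 + 3*g^3 - 16*g^2 + 3*g + 1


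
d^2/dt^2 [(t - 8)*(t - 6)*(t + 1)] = 6*t - 26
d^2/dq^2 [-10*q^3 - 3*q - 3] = -60*q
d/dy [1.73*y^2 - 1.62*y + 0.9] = 3.46*y - 1.62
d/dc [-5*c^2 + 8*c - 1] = 8 - 10*c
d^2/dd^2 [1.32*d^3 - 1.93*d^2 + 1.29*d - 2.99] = 7.92*d - 3.86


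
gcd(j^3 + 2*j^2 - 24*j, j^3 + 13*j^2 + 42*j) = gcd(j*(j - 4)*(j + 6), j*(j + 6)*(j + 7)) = j^2 + 6*j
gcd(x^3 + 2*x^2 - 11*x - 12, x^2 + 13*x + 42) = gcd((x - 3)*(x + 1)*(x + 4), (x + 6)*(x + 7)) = 1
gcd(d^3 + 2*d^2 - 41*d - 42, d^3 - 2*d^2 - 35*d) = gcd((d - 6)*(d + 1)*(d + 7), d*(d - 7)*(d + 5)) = 1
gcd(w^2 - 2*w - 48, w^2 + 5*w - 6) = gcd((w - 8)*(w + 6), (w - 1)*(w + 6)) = w + 6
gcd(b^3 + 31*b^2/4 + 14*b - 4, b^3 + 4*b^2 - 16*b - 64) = b^2 + 8*b + 16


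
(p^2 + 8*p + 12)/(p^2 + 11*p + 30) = (p + 2)/(p + 5)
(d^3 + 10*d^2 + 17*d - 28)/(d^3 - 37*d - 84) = (d^2 + 6*d - 7)/(d^2 - 4*d - 21)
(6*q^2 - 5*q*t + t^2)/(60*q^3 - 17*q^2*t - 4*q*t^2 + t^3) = (2*q - t)/(20*q^2 + q*t - t^2)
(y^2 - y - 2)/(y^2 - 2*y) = (y + 1)/y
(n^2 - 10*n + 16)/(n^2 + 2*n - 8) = (n - 8)/(n + 4)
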